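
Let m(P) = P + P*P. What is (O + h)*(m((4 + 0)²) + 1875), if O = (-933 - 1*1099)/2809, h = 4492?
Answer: 27086543412/2809 ≈ 9.6428e+6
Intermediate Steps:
m(P) = P + P²
O = -2032/2809 (O = (-933 - 1099)*(1/2809) = -2032*1/2809 = -2032/2809 ≈ -0.72339)
(O + h)*(m((4 + 0)²) + 1875) = (-2032/2809 + 4492)*((4 + 0)²*(1 + (4 + 0)²) + 1875) = 12615996*(4²*(1 + 4²) + 1875)/2809 = 12615996*(16*(1 + 16) + 1875)/2809 = 12615996*(16*17 + 1875)/2809 = 12615996*(272 + 1875)/2809 = (12615996/2809)*2147 = 27086543412/2809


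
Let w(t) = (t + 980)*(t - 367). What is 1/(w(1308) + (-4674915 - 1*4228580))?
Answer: -1/6750487 ≈ -1.4814e-7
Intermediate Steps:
w(t) = (-367 + t)*(980 + t) (w(t) = (980 + t)*(-367 + t) = (-367 + t)*(980 + t))
1/(w(1308) + (-4674915 - 1*4228580)) = 1/((-359660 + 1308² + 613*1308) + (-4674915 - 1*4228580)) = 1/((-359660 + 1710864 + 801804) + (-4674915 - 4228580)) = 1/(2153008 - 8903495) = 1/(-6750487) = -1/6750487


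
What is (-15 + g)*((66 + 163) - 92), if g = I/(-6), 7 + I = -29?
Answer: -1233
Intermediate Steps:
I = -36 (I = -7 - 29 = -36)
g = 6 (g = -36/(-6) = -36*(-1/6) = 6)
(-15 + g)*((66 + 163) - 92) = (-15 + 6)*((66 + 163) - 92) = -9*(229 - 92) = -9*137 = -1233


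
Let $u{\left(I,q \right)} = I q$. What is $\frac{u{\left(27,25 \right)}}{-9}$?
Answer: $-75$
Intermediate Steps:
$\frac{u{\left(27,25 \right)}}{-9} = \frac{27 \cdot 25}{-9} = 675 \left(- \frac{1}{9}\right) = -75$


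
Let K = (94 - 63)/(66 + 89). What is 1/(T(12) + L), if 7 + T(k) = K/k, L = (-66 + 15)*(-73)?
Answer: 60/222961 ≈ 0.00026911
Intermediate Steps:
L = 3723 (L = -51*(-73) = 3723)
K = 1/5 (K = 31/155 = 31*(1/155) = 1/5 ≈ 0.20000)
T(k) = -7 + 1/(5*k)
1/(T(12) + L) = 1/((-7 + (1/5)/12) + 3723) = 1/((-7 + (1/5)*(1/12)) + 3723) = 1/((-7 + 1/60) + 3723) = 1/(-419/60 + 3723) = 1/(222961/60) = 60/222961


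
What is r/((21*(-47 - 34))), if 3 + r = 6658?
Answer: -6655/1701 ≈ -3.9124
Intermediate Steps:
r = 6655 (r = -3 + 6658 = 6655)
r/((21*(-47 - 34))) = 6655/((21*(-47 - 34))) = 6655/((21*(-81))) = 6655/(-1701) = 6655*(-1/1701) = -6655/1701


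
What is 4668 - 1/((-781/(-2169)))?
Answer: 3643539/781 ≈ 4665.2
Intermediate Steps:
4668 - 1/((-781/(-2169))) = 4668 - 1/((-781*(-1/2169))) = 4668 - 1/781/2169 = 4668 - 1*2169/781 = 4668 - 2169/781 = 3643539/781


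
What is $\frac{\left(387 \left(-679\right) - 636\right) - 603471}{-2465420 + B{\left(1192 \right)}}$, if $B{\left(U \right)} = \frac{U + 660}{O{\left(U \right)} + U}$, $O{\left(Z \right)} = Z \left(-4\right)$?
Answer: $\frac{774990720}{2204085943} \approx 0.35162$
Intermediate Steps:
$O{\left(Z \right)} = - 4 Z$
$B{\left(U \right)} = - \frac{660 + U}{3 U}$ ($B{\left(U \right)} = \frac{U + 660}{- 4 U + U} = \frac{660 + U}{\left(-3\right) U} = \left(660 + U\right) \left(- \frac{1}{3 U}\right) = - \frac{660 + U}{3 U}$)
$\frac{\left(387 \left(-679\right) - 636\right) - 603471}{-2465420 + B{\left(1192 \right)}} = \frac{\left(387 \left(-679\right) - 636\right) - 603471}{-2465420 + \frac{-660 - 1192}{3 \cdot 1192}} = \frac{\left(-262773 - 636\right) - 603471}{-2465420 + \frac{1}{3} \cdot \frac{1}{1192} \left(-660 - 1192\right)} = \frac{-263409 - 603471}{-2465420 + \frac{1}{3} \cdot \frac{1}{1192} \left(-1852\right)} = - \frac{866880}{-2465420 - \frac{463}{894}} = - \frac{866880}{- \frac{2204085943}{894}} = \left(-866880\right) \left(- \frac{894}{2204085943}\right) = \frac{774990720}{2204085943}$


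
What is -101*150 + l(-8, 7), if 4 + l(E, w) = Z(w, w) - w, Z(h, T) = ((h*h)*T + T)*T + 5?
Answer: -12706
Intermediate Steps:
Z(h, T) = 5 + T*(T + T*h**2) (Z(h, T) = (h**2*T + T)*T + 5 = (T*h**2 + T)*T + 5 = (T + T*h**2)*T + 5 = T*(T + T*h**2) + 5 = 5 + T*(T + T*h**2))
l(E, w) = 1 + w**2 + w**4 - w (l(E, w) = -4 + ((5 + w**2 + w**2*w**2) - w) = -4 + ((5 + w**2 + w**4) - w) = -4 + (5 + w**2 + w**4 - w) = 1 + w**2 + w**4 - w)
-101*150 + l(-8, 7) = -101*150 + (1 + 7**2 + 7**4 - 1*7) = -15150 + (1 + 49 + 2401 - 7) = -15150 + 2444 = -12706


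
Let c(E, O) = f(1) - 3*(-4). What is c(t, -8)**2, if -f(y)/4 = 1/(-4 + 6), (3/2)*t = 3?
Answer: 100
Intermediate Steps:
t = 2 (t = (2/3)*3 = 2)
f(y) = -2 (f(y) = -4/(-4 + 6) = -4/2 = -4*1/2 = -2)
c(E, O) = 10 (c(E, O) = -2 - 3*(-4) = -2 - 1*(-12) = -2 + 12 = 10)
c(t, -8)**2 = 10**2 = 100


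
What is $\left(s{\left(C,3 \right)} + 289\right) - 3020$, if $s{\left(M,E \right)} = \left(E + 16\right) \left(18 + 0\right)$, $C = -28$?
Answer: $-2389$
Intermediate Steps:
$s{\left(M,E \right)} = 288 + 18 E$ ($s{\left(M,E \right)} = \left(16 + E\right) 18 = 288 + 18 E$)
$\left(s{\left(C,3 \right)} + 289\right) - 3020 = \left(\left(288 + 18 \cdot 3\right) + 289\right) - 3020 = \left(\left(288 + 54\right) + 289\right) - 3020 = \left(342 + 289\right) - 3020 = 631 - 3020 = -2389$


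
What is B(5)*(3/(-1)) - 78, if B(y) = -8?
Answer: -54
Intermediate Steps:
B(5)*(3/(-1)) - 78 = -24/(-1) - 78 = -24*(-1) - 78 = -8*(-3) - 78 = 24 - 78 = -54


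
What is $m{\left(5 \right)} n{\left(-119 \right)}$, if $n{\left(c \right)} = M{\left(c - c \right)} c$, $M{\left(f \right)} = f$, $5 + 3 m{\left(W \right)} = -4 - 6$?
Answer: $0$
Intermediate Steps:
$m{\left(W \right)} = -5$ ($m{\left(W \right)} = - \frac{5}{3} + \frac{-4 - 6}{3} = - \frac{5}{3} + \frac{1}{3} \left(-10\right) = - \frac{5}{3} - \frac{10}{3} = -5$)
$n{\left(c \right)} = 0$ ($n{\left(c \right)} = \left(c - c\right) c = 0 c = 0$)
$m{\left(5 \right)} n{\left(-119 \right)} = \left(-5\right) 0 = 0$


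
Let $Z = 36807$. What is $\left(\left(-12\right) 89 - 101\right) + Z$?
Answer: $35638$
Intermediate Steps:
$\left(\left(-12\right) 89 - 101\right) + Z = \left(\left(-12\right) 89 - 101\right) + 36807 = \left(-1068 - 101\right) + 36807 = -1169 + 36807 = 35638$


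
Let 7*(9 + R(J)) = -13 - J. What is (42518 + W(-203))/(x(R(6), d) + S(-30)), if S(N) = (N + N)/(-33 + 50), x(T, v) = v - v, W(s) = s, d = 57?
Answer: -47957/4 ≈ -11989.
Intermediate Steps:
R(J) = -76/7 - J/7 (R(J) = -9 + (-13 - J)/7 = -9 + (-13/7 - J/7) = -76/7 - J/7)
x(T, v) = 0
S(N) = 2*N/17 (S(N) = (2*N)/17 = (2*N)*(1/17) = 2*N/17)
(42518 + W(-203))/(x(R(6), d) + S(-30)) = (42518 - 203)/(0 + (2/17)*(-30)) = 42315/(0 - 60/17) = 42315/(-60/17) = 42315*(-17/60) = -47957/4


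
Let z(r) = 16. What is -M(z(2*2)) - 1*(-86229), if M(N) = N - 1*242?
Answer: 86455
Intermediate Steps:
M(N) = -242 + N (M(N) = N - 242 = -242 + N)
-M(z(2*2)) - 1*(-86229) = -(-242 + 16) - 1*(-86229) = -1*(-226) + 86229 = 226 + 86229 = 86455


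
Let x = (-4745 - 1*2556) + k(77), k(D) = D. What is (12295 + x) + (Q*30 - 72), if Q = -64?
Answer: 3079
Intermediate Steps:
x = -7224 (x = (-4745 - 1*2556) + 77 = (-4745 - 2556) + 77 = -7301 + 77 = -7224)
(12295 + x) + (Q*30 - 72) = (12295 - 7224) + (-64*30 - 72) = 5071 + (-1920 - 72) = 5071 - 1992 = 3079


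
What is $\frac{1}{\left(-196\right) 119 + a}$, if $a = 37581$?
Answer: $\frac{1}{14257} \approx 7.0141 \cdot 10^{-5}$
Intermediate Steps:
$\frac{1}{\left(-196\right) 119 + a} = \frac{1}{\left(-196\right) 119 + 37581} = \frac{1}{-23324 + 37581} = \frac{1}{14257}$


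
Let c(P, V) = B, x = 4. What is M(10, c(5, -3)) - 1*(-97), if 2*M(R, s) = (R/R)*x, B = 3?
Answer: 99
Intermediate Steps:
c(P, V) = 3
M(R, s) = 2 (M(R, s) = ((R/R)*4)/2 = (1*4)/2 = (½)*4 = 2)
M(10, c(5, -3)) - 1*(-97) = 2 - 1*(-97) = 2 + 97 = 99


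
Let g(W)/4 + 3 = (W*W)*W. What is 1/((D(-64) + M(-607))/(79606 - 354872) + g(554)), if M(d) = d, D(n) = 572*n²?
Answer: 275266/187215518232199 ≈ 1.4703e-9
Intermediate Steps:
g(W) = -12 + 4*W³ (g(W) = -12 + 4*((W*W)*W) = -12 + 4*(W²*W) = -12 + 4*W³)
1/((D(-64) + M(-607))/(79606 - 354872) + g(554)) = 1/((572*(-64)² - 607)/(79606 - 354872) + (-12 + 4*554³)) = 1/((572*4096 - 607)/(-275266) + (-12 + 4*170031464)) = 1/((2342912 - 607)*(-1/275266) + (-12 + 680125856)) = 1/(2342305*(-1/275266) + 680125844) = 1/(-2342305/275266 + 680125844) = 1/(187215518232199/275266) = 275266/187215518232199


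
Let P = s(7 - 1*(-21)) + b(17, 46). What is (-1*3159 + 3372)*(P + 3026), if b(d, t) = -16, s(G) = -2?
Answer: 640704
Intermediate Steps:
P = -18 (P = -2 - 16 = -18)
(-1*3159 + 3372)*(P + 3026) = (-1*3159 + 3372)*(-18 + 3026) = (-3159 + 3372)*3008 = 213*3008 = 640704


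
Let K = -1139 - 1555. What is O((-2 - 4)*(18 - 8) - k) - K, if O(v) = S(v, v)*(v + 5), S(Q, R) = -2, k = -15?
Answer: 2774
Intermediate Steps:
K = -2694
O(v) = -10 - 2*v (O(v) = -2*(v + 5) = -2*(5 + v) = -10 - 2*v)
O((-2 - 4)*(18 - 8) - k) - K = (-10 - 2*((-2 - 4)*(18 - 8) - 1*(-15))) - 1*(-2694) = (-10 - 2*(-6*10 + 15)) + 2694 = (-10 - 2*(-60 + 15)) + 2694 = (-10 - 2*(-45)) + 2694 = (-10 + 90) + 2694 = 80 + 2694 = 2774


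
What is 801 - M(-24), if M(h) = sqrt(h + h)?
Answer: 801 - 4*I*sqrt(3) ≈ 801.0 - 6.9282*I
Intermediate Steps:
M(h) = sqrt(2)*sqrt(h) (M(h) = sqrt(2*h) = sqrt(2)*sqrt(h))
801 - M(-24) = 801 - sqrt(2)*sqrt(-24) = 801 - sqrt(2)*2*I*sqrt(6) = 801 - 4*I*sqrt(3)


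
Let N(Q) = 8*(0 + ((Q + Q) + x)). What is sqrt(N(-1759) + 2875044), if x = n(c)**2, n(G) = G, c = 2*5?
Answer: 10*sqrt(28477) ≈ 1687.5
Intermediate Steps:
c = 10
x = 100 (x = 10**2 = 100)
N(Q) = 800 + 16*Q (N(Q) = 8*(0 + ((Q + Q) + 100)) = 8*(0 + (2*Q + 100)) = 8*(0 + (100 + 2*Q)) = 8*(100 + 2*Q) = 800 + 16*Q)
sqrt(N(-1759) + 2875044) = sqrt((800 + 16*(-1759)) + 2875044) = sqrt((800 - 28144) + 2875044) = sqrt(-27344 + 2875044) = sqrt(2847700) = 10*sqrt(28477)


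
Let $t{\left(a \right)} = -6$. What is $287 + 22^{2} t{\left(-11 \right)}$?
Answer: $-2617$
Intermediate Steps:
$287 + 22^{2} t{\left(-11 \right)} = 287 + 22^{2} \left(-6\right) = 287 + 484 \left(-6\right) = 287 - 2904 = -2617$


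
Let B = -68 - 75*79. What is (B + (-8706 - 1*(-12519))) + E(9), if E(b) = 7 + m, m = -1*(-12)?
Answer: -2161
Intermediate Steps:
m = 12
B = -5993 (B = -68 - 5925 = -5993)
E(b) = 19 (E(b) = 7 + 12 = 19)
(B + (-8706 - 1*(-12519))) + E(9) = (-5993 + (-8706 - 1*(-12519))) + 19 = (-5993 + (-8706 + 12519)) + 19 = (-5993 + 3813) + 19 = -2180 + 19 = -2161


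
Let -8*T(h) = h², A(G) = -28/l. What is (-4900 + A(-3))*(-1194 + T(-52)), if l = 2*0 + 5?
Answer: 37576896/5 ≈ 7.5154e+6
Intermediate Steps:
l = 5 (l = 0 + 5 = 5)
A(G) = -28/5
T(h) = -h²/8
(-4900 + A(-3))*(-1194 + T(-52)) = (-4900 - 28/5)*(-1194 - ⅛*(-52)²) = -24528*(-1194 - ⅛*2704)/5 = -24528*(-1194 - 338)/5 = -24528/5*(-1532) = 37576896/5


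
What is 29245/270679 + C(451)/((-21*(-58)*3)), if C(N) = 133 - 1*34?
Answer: 14850939/109895674 ≈ 0.13514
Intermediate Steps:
C(N) = 99 (C(N) = 133 - 34 = 99)
29245/270679 + C(451)/((-21*(-58)*3)) = 29245/270679 + 99/((-21*(-58)*3)) = 29245*(1/270679) + 99/((1218*3)) = 29245/270679 + 99/3654 = 29245/270679 + 99*(1/3654) = 29245/270679 + 11/406 = 14850939/109895674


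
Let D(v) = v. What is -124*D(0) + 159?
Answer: 159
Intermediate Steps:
-124*D(0) + 159 = -124*0 + 159 = 0 + 159 = 159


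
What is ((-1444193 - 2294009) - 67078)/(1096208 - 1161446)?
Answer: 1902640/32619 ≈ 58.329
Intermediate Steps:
((-1444193 - 2294009) - 67078)/(1096208 - 1161446) = (-3738202 - 67078)/(-65238) = -3805280*(-1/65238) = 1902640/32619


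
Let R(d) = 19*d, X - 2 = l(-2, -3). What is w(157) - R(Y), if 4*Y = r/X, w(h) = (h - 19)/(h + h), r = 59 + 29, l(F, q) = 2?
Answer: -32675/314 ≈ -104.06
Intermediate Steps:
r = 88
X = 4 (X = 2 + 2 = 4)
w(h) = (-19 + h)/(2*h) (w(h) = (-19 + h)/((2*h)) = (-19 + h)*(1/(2*h)) = (-19 + h)/(2*h))
Y = 11/2 (Y = (88/4)/4 = (88*(1/4))/4 = (1/4)*22 = 11/2 ≈ 5.5000)
w(157) - R(Y) = (1/2)*(-19 + 157)/157 - 19*11/2 = (1/2)*(1/157)*138 - 1*209/2 = 69/157 - 209/2 = -32675/314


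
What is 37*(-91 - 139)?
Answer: -8510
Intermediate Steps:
37*(-91 - 139) = 37*(-230) = -8510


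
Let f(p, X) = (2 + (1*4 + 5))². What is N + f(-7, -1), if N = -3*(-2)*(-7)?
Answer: 79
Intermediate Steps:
N = -42 (N = 6*(-7) = -42)
f(p, X) = 121 (f(p, X) = (2 + (4 + 5))² = (2 + 9)² = 11² = 121)
N + f(-7, -1) = -42 + 121 = 79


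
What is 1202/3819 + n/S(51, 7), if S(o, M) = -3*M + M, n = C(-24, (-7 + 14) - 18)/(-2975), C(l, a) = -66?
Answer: 24905623/79530675 ≈ 0.31316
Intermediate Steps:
n = 66/2975 (n = -66/(-2975) = -66*(-1/2975) = 66/2975 ≈ 0.022185)
S(o, M) = -2*M
1202/3819 + n/S(51, 7) = 1202/3819 + 66/(2975*((-2*7))) = 1202*(1/3819) + (66/2975)/(-14) = 1202/3819 + (66/2975)*(-1/14) = 1202/3819 - 33/20825 = 24905623/79530675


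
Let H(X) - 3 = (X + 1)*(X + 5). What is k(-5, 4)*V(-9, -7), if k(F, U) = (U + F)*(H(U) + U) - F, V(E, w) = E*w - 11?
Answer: -2444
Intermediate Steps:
V(E, w) = -11 + E*w
H(X) = 3 + (1 + X)*(5 + X) (H(X) = 3 + (X + 1)*(X + 5) = 3 + (1 + X)*(5 + X))
k(F, U) = -F + (F + U)*(8 + U**2 + 7*U) (k(F, U) = (U + F)*((8 + U**2 + 6*U) + U) - F = (F + U)*(8 + U**2 + 7*U) - F = -F + (F + U)*(8 + U**2 + 7*U))
k(-5, 4)*V(-9, -7) = (4**3 + 7*(-5) + 7*4**2 + 8*4 - 5*4**2 + 7*(-5)*4)*(-11 - 9*(-7)) = (64 - 35 + 7*16 + 32 - 5*16 - 140)*(-11 + 63) = (64 - 35 + 112 + 32 - 80 - 140)*52 = -47*52 = -2444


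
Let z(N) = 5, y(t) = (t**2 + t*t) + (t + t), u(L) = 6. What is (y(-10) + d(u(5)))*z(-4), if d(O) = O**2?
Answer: 1080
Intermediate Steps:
y(t) = 2*t + 2*t**2 (y(t) = (t**2 + t**2) + 2*t = 2*t**2 + 2*t = 2*t + 2*t**2)
(y(-10) + d(u(5)))*z(-4) = (2*(-10)*(1 - 10) + 6**2)*5 = (2*(-10)*(-9) + 36)*5 = (180 + 36)*5 = 216*5 = 1080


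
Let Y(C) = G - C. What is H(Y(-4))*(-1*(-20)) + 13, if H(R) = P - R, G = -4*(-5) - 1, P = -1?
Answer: -467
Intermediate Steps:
G = 19 (G = 20 - 1 = 19)
Y(C) = 19 - C
H(R) = -1 - R
H(Y(-4))*(-1*(-20)) + 13 = (-1 - (19 - 1*(-4)))*(-1*(-20)) + 13 = (-1 - (19 + 4))*20 + 13 = (-1 - 1*23)*20 + 13 = (-1 - 23)*20 + 13 = -24*20 + 13 = -480 + 13 = -467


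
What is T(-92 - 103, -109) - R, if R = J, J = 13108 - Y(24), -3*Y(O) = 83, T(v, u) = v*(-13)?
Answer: -31802/3 ≈ -10601.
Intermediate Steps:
T(v, u) = -13*v
Y(O) = -83/3 (Y(O) = -⅓*83 = -83/3)
J = 39407/3 (J = 13108 - 1*(-83/3) = 13108 + 83/3 = 39407/3 ≈ 13136.)
R = 39407/3 ≈ 13136.
T(-92 - 103, -109) - R = -13*(-92 - 103) - 1*39407/3 = -13*(-195) - 39407/3 = 2535 - 39407/3 = -31802/3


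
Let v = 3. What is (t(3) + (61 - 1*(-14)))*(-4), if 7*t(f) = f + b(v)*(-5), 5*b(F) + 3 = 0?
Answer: -2124/7 ≈ -303.43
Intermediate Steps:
b(F) = -⅗ (b(F) = -⅗ + (⅕)*0 = -⅗ + 0 = -⅗)
t(f) = 3/7 + f/7 (t(f) = (f - ⅗*(-5))/7 = (f + 3)/7 = (3 + f)/7 = 3/7 + f/7)
(t(3) + (61 - 1*(-14)))*(-4) = ((3/7 + (⅐)*3) + (61 - 1*(-14)))*(-4) = ((3/7 + 3/7) + (61 + 14))*(-4) = (6/7 + 75)*(-4) = (531/7)*(-4) = -2124/7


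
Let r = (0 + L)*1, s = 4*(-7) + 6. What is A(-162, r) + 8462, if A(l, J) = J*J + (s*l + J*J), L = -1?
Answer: 12028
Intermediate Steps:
s = -22 (s = -28 + 6 = -22)
r = -1 (r = (0 - 1)*1 = -1*1 = -1)
A(l, J) = -22*l + 2*J² (A(l, J) = J*J + (-22*l + J*J) = J² + (-22*l + J²) = J² + (J² - 22*l) = -22*l + 2*J²)
A(-162, r) + 8462 = (-22*(-162) + 2*(-1)²) + 8462 = (3564 + 2*1) + 8462 = (3564 + 2) + 8462 = 3566 + 8462 = 12028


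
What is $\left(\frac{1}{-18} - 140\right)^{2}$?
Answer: $\frac{6355441}{324} \approx 19616.0$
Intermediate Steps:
$\left(\frac{1}{-18} - 140\right)^{2} = \left(- \frac{1}{18} - 140\right)^{2} = \left(- \frac{2521}{18}\right)^{2} = \frac{6355441}{324}$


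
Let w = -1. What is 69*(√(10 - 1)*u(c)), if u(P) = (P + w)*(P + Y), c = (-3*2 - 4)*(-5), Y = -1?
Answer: 497007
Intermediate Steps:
c = 50 (c = (-6 - 4)*(-5) = -10*(-5) = 50)
u(P) = (-1 + P)² (u(P) = (P - 1)*(P - 1) = (-1 + P)*(-1 + P) = (-1 + P)²)
69*(√(10 - 1)*u(c)) = 69*(√(10 - 1)*(1 + 50² - 2*50)) = 69*(√9*(1 + 2500 - 100)) = 69*(3*2401) = 69*7203 = 497007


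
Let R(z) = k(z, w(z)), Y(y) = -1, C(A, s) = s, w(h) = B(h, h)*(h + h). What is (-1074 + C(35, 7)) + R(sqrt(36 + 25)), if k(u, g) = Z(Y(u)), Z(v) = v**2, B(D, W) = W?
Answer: -1066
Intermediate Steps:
w(h) = 2*h**2 (w(h) = h*(h + h) = h*(2*h) = 2*h**2)
k(u, g) = 1 (k(u, g) = (-1)**2 = 1)
R(z) = 1
(-1074 + C(35, 7)) + R(sqrt(36 + 25)) = (-1074 + 7) + 1 = -1067 + 1 = -1066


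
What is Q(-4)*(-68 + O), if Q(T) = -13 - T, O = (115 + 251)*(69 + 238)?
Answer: -1010646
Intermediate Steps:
O = 112362 (O = 366*307 = 112362)
Q(-4)*(-68 + O) = (-13 - 1*(-4))*(-68 + 112362) = (-13 + 4)*112294 = -9*112294 = -1010646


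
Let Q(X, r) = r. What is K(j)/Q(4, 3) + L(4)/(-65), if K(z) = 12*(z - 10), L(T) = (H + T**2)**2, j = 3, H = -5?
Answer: -1941/65 ≈ -29.862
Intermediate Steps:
L(T) = (-5 + T**2)**2
K(z) = -120 + 12*z (K(z) = 12*(-10 + z) = -120 + 12*z)
K(j)/Q(4, 3) + L(4)/(-65) = (-120 + 12*3)/3 + (-5 + 4**2)**2/(-65) = (-120 + 36)*(1/3) + (-5 + 16)**2*(-1/65) = -84*1/3 + 11**2*(-1/65) = -28 + 121*(-1/65) = -28 - 121/65 = -1941/65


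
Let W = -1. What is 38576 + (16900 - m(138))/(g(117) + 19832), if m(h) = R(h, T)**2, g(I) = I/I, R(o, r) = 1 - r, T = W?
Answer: 23184688/601 ≈ 38577.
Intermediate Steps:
T = -1
g(I) = 1
m(h) = 4 (m(h) = (1 - 1*(-1))**2 = (1 + 1)**2 = 2**2 = 4)
38576 + (16900 - m(138))/(g(117) + 19832) = 38576 + (16900 - 1*4)/(1 + 19832) = 38576 + (16900 - 4)/19833 = 38576 + 16896*(1/19833) = 38576 + 512/601 = 23184688/601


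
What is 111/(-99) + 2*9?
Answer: 557/33 ≈ 16.879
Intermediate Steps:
111/(-99) + 2*9 = 111*(-1/99) + 18 = -37/33 + 18 = 557/33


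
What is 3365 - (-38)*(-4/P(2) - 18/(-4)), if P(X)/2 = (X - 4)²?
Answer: 3517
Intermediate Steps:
P(X) = 2*(-4 + X)² (P(X) = 2*(X - 4)² = 2*(-4 + X)²)
3365 - (-38)*(-4/P(2) - 18/(-4)) = 3365 - (-38)*(-4*1/(2*(-4 + 2)²) - 18/(-4)) = 3365 - (-38)*(-4/(2*(-2)²) - 18*(-¼)) = 3365 - (-38)*(-4/(2*4) + 9/2) = 3365 - (-38)*(-4/8 + 9/2) = 3365 - (-38)*(-4*⅛ + 9/2) = 3365 - (-38)*(-½ + 9/2) = 3365 - (-38)*4 = 3365 - 1*(-152) = 3365 + 152 = 3517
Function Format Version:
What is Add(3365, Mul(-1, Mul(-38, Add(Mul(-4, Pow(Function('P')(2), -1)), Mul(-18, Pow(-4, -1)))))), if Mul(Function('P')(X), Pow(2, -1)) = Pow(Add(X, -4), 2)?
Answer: 3517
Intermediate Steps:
Function('P')(X) = Mul(2, Pow(Add(-4, X), 2)) (Function('P')(X) = Mul(2, Pow(Add(X, -4), 2)) = Mul(2, Pow(Add(-4, X), 2)))
Add(3365, Mul(-1, Mul(-38, Add(Mul(-4, Pow(Function('P')(2), -1)), Mul(-18, Pow(-4, -1)))))) = Add(3365, Mul(-1, Mul(-38, Add(Mul(-4, Pow(Mul(2, Pow(Add(-4, 2), 2)), -1)), Mul(-18, Pow(-4, -1)))))) = Add(3365, Mul(-1, Mul(-38, Add(Mul(-4, Pow(Mul(2, Pow(-2, 2)), -1)), Mul(-18, Rational(-1, 4)))))) = Add(3365, Mul(-1, Mul(-38, Add(Mul(-4, Pow(Mul(2, 4), -1)), Rational(9, 2))))) = Add(3365, Mul(-1, Mul(-38, Add(Mul(-4, Pow(8, -1)), Rational(9, 2))))) = Add(3365, Mul(-1, Mul(-38, Add(Mul(-4, Rational(1, 8)), Rational(9, 2))))) = Add(3365, Mul(-1, Mul(-38, Add(Rational(-1, 2), Rational(9, 2))))) = Add(3365, Mul(-1, Mul(-38, 4))) = Add(3365, Mul(-1, -152)) = Add(3365, 152) = 3517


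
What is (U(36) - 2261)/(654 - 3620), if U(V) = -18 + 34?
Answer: 2245/2966 ≈ 0.75691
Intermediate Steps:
U(V) = 16
(U(36) - 2261)/(654 - 3620) = (16 - 2261)/(654 - 3620) = -2245/(-2966) = -2245*(-1/2966) = 2245/2966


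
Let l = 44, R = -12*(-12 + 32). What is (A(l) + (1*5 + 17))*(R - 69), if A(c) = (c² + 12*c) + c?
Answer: -781770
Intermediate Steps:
R = -240 (R = -12*20 = -240)
A(c) = c² + 13*c
(A(l) + (1*5 + 17))*(R - 69) = (44*(13 + 44) + (1*5 + 17))*(-240 - 69) = (44*57 + (5 + 17))*(-309) = (2508 + 22)*(-309) = 2530*(-309) = -781770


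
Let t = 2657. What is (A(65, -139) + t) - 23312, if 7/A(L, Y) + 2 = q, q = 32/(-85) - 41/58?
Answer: -314011165/15201 ≈ -20657.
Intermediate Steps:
q = -5341/4930 (q = 32*(-1/85) - 41*1/58 = -32/85 - 41/58 = -5341/4930 ≈ -1.0834)
A(L, Y) = -34510/15201 (A(L, Y) = 7/(-2 - 5341/4930) = 7/(-15201/4930) = 7*(-4930/15201) = -34510/15201)
(A(65, -139) + t) - 23312 = (-34510/15201 + 2657) - 23312 = 40354547/15201 - 23312 = -314011165/15201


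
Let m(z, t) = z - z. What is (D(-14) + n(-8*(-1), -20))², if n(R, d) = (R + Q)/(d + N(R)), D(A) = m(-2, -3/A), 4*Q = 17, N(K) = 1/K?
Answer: 9604/25281 ≈ 0.37989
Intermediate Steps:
Q = 17/4 (Q = (¼)*17 = 17/4 ≈ 4.2500)
m(z, t) = 0
D(A) = 0
n(R, d) = (17/4 + R)/(d + 1/R) (n(R, d) = (R + 17/4)/(d + 1/R) = (17/4 + R)/(d + 1/R))
(D(-14) + n(-8*(-1), -20))² = (0 + (-8*(-1))*(17 + 4*(-8*(-1)))/(4*(1 - 8*(-1)*(-20))))² = (0 + (¼)*8*(17 + 4*8)/(1 + 8*(-20)))² = (0 + (¼)*8*(17 + 32)/(1 - 160))² = (0 + (¼)*8*49/(-159))² = (0 + (¼)*8*(-1/159)*49)² = (0 - 98/159)² = (-98/159)² = 9604/25281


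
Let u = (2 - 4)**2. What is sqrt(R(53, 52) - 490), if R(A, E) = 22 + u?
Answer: 4*I*sqrt(29) ≈ 21.541*I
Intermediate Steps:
u = 4 (u = (-2)**2 = 4)
R(A, E) = 26 (R(A, E) = 22 + 4 = 26)
sqrt(R(53, 52) - 490) = sqrt(26 - 490) = sqrt(-464) = 4*I*sqrt(29)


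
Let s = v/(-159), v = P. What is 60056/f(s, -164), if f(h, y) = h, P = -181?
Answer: 9548904/181 ≈ 52756.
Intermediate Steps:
v = -181
s = 181/159 (s = -181/(-159) = -181*(-1/159) = 181/159 ≈ 1.1384)
60056/f(s, -164) = 60056/(181/159) = 60056*(159/181) = 9548904/181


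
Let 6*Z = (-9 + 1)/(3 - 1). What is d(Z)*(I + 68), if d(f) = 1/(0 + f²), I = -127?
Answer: -531/4 ≈ -132.75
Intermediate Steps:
Z = -⅔ (Z = ((-9 + 1)/(3 - 1))/6 = (-8/2)/6 = (-8*½)/6 = (⅙)*(-4) = -⅔ ≈ -0.66667)
d(f) = f⁻² (d(f) = 1/(f²) = f⁻²)
d(Z)*(I + 68) = (-127 + 68)/(-⅔)² = (9/4)*(-59) = -531/4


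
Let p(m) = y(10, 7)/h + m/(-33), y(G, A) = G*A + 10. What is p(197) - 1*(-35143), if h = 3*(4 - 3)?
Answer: 1160402/33 ≈ 35164.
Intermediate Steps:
h = 3 (h = 3*1 = 3)
y(G, A) = 10 + A*G (y(G, A) = A*G + 10 = 10 + A*G)
p(m) = 80/3 - m/33 (p(m) = (10 + 7*10)/3 + m/(-33) = (10 + 70)*(1/3) + m*(-1/33) = 80*(1/3) - m/33 = 80/3 - m/33)
p(197) - 1*(-35143) = (80/3 - 1/33*197) - 1*(-35143) = (80/3 - 197/33) + 35143 = 683/33 + 35143 = 1160402/33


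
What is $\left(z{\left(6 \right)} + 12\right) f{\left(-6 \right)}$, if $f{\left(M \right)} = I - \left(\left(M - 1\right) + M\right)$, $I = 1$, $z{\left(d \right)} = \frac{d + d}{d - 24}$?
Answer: $\frac{476}{3} \approx 158.67$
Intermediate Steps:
$z{\left(d \right)} = \frac{2 d}{-24 + d}$ ($z{\left(d \right)} = \frac{2 d}{d - 24} = \frac{2 d}{-24 + d}$)
$f{\left(M \right)} = 2 - 2 M$ ($f{\left(M \right)} = 1 - \left(\left(M - 1\right) + M\right) = 1 - \left(\left(-1 + M\right) + M\right) = 1 - \left(-1 + 2 M\right) = 2 - 2 M$)
$\left(z{\left(6 \right)} + 12\right) f{\left(-6 \right)} = \left(2 \cdot 6 \frac{1}{-24 + 6} + 12\right) \left(2 - -12\right) = \left(2 \cdot 6 \frac{1}{-18} + 12\right) \left(2 + 12\right) = \left(2 \cdot 6 \left(- \frac{1}{18}\right) + 12\right) 14 = \left(- \frac{2}{3} + 12\right) 14 = \frac{34}{3} \cdot 14 = \frac{476}{3}$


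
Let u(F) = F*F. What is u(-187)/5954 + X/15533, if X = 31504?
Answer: 730748293/92483482 ≈ 7.9014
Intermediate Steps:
u(F) = F²
u(-187)/5954 + X/15533 = (-187)²/5954 + 31504/15533 = 34969*(1/5954) + 31504*(1/15533) = 34969/5954 + 31504/15533 = 730748293/92483482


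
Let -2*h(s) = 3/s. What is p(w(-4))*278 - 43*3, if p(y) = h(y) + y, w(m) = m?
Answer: -4547/4 ≈ -1136.8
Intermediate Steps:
h(s) = -3/(2*s)
p(y) = y - 3/(2*y) (p(y) = -3/(2*y) + y = y - 3/(2*y))
p(w(-4))*278 - 43*3 = (-4 - 3/2/(-4))*278 - 43*3 = (-4 - 3/2*(-¼))*278 - 129 = (-4 + 3/8)*278 - 129 = -29/8*278 - 129 = -4031/4 - 129 = -4547/4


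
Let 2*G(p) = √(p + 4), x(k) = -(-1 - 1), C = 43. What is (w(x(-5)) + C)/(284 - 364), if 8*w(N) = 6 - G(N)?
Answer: -35/64 + √6/1280 ≈ -0.54496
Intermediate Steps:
x(k) = 2 (x(k) = -1*(-2) = 2)
G(p) = √(4 + p)/2 (G(p) = √(p + 4)/2 = √(4 + p)/2)
w(N) = ¾ - √(4 + N)/16 (w(N) = (6 - √(4 + N)/2)/8 = ¾ - √(4 + N)/16)
(w(x(-5)) + C)/(284 - 364) = ((¾ - √(4 + 2)/16) + 43)/(284 - 364) = ((¾ - √6/16) + 43)/(-80) = (175/4 - √6/16)*(-1/80) = -35/64 + √6/1280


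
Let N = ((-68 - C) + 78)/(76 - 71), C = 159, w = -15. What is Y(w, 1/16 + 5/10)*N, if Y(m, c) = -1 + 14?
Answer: -1937/5 ≈ -387.40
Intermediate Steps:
Y(m, c) = 13
N = -149/5 (N = ((-68 - 1*159) + 78)/(76 - 71) = ((-68 - 159) + 78)/5 = (-227 + 78)*(1/5) = -149*1/5 = -149/5 ≈ -29.800)
Y(w, 1/16 + 5/10)*N = 13*(-149/5) = -1937/5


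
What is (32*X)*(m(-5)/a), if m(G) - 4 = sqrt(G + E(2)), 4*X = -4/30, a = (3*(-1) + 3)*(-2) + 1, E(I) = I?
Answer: -64/15 - 16*I*sqrt(3)/15 ≈ -4.2667 - 1.8475*I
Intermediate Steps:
a = 1 (a = (-3 + 3)*(-2) + 1 = 0*(-2) + 1 = 0 + 1 = 1)
X = -1/30 (X = (-4/30)/4 = (-4*1/30)/4 = (1/4)*(-2/15) = -1/30 ≈ -0.033333)
m(G) = 4 + sqrt(2 + G) (m(G) = 4 + sqrt(G + 2) = 4 + sqrt(2 + G))
(32*X)*(m(-5)/a) = (32*(-1/30))*((4 + sqrt(2 - 5))/1) = -16*(4 + sqrt(-3))/15 = -16*(4 + I*sqrt(3))/15 = -64/15 - 16*I*sqrt(3)/15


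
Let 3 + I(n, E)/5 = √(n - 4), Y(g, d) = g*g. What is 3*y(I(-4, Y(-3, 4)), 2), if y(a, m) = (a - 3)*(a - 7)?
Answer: 588 - 1200*I*√2 ≈ 588.0 - 1697.1*I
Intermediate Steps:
Y(g, d) = g²
I(n, E) = -15 + 5*√(-4 + n) (I(n, E) = -15 + 5*√(n - 4) = -15 + 5*√(-4 + n))
y(a, m) = (-7 + a)*(-3 + a) (y(a, m) = (-3 + a)*(-7 + a) = (-7 + a)*(-3 + a))
3*y(I(-4, Y(-3, 4)), 2) = 3*(21 + (-15 + 5*√(-4 - 4))² - 10*(-15 + 5*√(-4 - 4))) = 3*(21 + (-15 + 5*√(-8))² - 10*(-15 + 5*√(-8))) = 3*(21 + (-15 + 5*(2*I*√2))² - 10*(-15 + 5*(2*I*√2))) = 3*(21 + (-15 + 10*I*√2)² - 10*(-15 + 10*I*√2)) = 3*(21 + (-15 + 10*I*√2)² + (150 - 100*I*√2)) = 3*(171 + (-15 + 10*I*√2)² - 100*I*√2) = 513 + 3*(-15 + 10*I*√2)² - 300*I*√2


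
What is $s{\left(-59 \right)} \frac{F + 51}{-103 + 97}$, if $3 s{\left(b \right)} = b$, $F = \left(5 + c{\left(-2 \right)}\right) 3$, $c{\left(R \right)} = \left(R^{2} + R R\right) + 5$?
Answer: $\frac{2065}{6} \approx 344.17$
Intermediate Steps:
$c{\left(R \right)} = 5 + 2 R^{2}$ ($c{\left(R \right)} = \left(R^{2} + R^{2}\right) + 5 = 2 R^{2} + 5 = 5 + 2 R^{2}$)
$F = 54$ ($F = \left(5 + \left(5 + 2 \left(-2\right)^{2}\right)\right) 3 = \left(5 + \left(5 + 2 \cdot 4\right)\right) 3 = \left(5 + \left(5 + 8\right)\right) 3 = \left(5 + 13\right) 3 = 18 \cdot 3 = 54$)
$s{\left(b \right)} = \frac{b}{3}$
$s{\left(-59 \right)} \frac{F + 51}{-103 + 97} = \frac{1}{3} \left(-59\right) \frac{54 + 51}{-103 + 97} = - \frac{59 \frac{105}{-6}}{3} = - \frac{59 \cdot 105 \left(- \frac{1}{6}\right)}{3} = \left(- \frac{59}{3}\right) \left(- \frac{35}{2}\right) = \frac{2065}{6}$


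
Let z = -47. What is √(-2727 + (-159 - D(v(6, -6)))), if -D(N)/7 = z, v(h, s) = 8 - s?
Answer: I*√3215 ≈ 56.701*I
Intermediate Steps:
D(N) = 329 (D(N) = -7*(-47) = 329)
√(-2727 + (-159 - D(v(6, -6)))) = √(-2727 + (-159 - 1*329)) = √(-2727 + (-159 - 329)) = √(-2727 - 488) = √(-3215) = I*√3215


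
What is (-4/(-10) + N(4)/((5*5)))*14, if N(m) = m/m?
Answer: 154/25 ≈ 6.1600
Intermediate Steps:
N(m) = 1
(-4/(-10) + N(4)/((5*5)))*14 = (-4/(-10) + 1/(5*5))*14 = (-4*(-1/10) + 1/25)*14 = (2/5 + 1*(1/25))*14 = (2/5 + 1/25)*14 = (11/25)*14 = 154/25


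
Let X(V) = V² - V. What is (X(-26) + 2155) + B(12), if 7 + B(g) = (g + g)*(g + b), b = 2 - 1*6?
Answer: 3042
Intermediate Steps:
b = -4 (b = 2 - 6 = -4)
B(g) = -7 + 2*g*(-4 + g) (B(g) = -7 + (g + g)*(g - 4) = -7 + (2*g)*(-4 + g) = -7 + 2*g*(-4 + g))
(X(-26) + 2155) + B(12) = (-26*(-1 - 26) + 2155) + (-7 - 8*12 + 2*12²) = (-26*(-27) + 2155) + (-7 - 96 + 2*144) = (702 + 2155) + (-7 - 96 + 288) = 2857 + 185 = 3042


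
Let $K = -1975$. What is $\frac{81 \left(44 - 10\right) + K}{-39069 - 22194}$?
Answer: $- \frac{779}{61263} \approx -0.012716$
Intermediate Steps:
$\frac{81 \left(44 - 10\right) + K}{-39069 - 22194} = \frac{81 \left(44 - 10\right) - 1975}{-39069 - 22194} = \frac{81 \cdot 34 - 1975}{-61263} = \left(2754 - 1975\right) \left(- \frac{1}{61263}\right) = 779 \left(- \frac{1}{61263}\right) = - \frac{779}{61263}$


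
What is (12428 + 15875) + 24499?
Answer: 52802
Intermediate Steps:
(12428 + 15875) + 24499 = 28303 + 24499 = 52802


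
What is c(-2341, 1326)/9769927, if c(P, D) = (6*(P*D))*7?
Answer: -130374972/9769927 ≈ -13.345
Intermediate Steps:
c(P, D) = 42*D*P (c(P, D) = (6*(D*P))*7 = (6*D*P)*7 = 42*D*P)
c(-2341, 1326)/9769927 = (42*1326*(-2341))/9769927 = -130374972*1/9769927 = -130374972/9769927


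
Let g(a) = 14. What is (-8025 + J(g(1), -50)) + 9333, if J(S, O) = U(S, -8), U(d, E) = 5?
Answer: 1313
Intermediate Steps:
J(S, O) = 5
(-8025 + J(g(1), -50)) + 9333 = (-8025 + 5) + 9333 = -8020 + 9333 = 1313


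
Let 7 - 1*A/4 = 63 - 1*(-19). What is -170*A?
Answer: 51000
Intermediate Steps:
A = -300 (A = 28 - 4*(63 - 1*(-19)) = 28 - 4*(63 + 19) = 28 - 4*82 = 28 - 328 = -300)
-170*A = -170*(-300) = 51000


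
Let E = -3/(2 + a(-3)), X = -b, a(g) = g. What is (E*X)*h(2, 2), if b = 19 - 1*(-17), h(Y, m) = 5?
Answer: -540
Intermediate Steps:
b = 36 (b = 19 + 17 = 36)
X = -36 (X = -1*36 = -36)
E = 3 (E = -3/(2 - 3) = -3/(-1) = -3*(-1) = 3)
(E*X)*h(2, 2) = (3*(-36))*5 = -108*5 = -540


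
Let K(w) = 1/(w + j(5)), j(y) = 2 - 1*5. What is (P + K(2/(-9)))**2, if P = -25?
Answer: 538756/841 ≈ 640.61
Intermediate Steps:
j(y) = -3 (j(y) = 2 - 5 = -3)
K(w) = 1/(-3 + w) (K(w) = 1/(w - 3) = 1/(-3 + w))
(P + K(2/(-9)))**2 = (-25 + 1/(-3 + 2/(-9)))**2 = (-25 + 1/(-3 + 2*(-1/9)))**2 = (-25 + 1/(-3 - 2/9))**2 = (-25 + 1/(-29/9))**2 = (-25 - 9/29)**2 = (-734/29)**2 = 538756/841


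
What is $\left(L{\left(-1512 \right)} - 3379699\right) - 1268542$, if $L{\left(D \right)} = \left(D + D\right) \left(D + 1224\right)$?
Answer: $-3777329$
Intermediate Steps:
$L{\left(D \right)} = 2 D \left(1224 + D\right)$
$\left(L{\left(-1512 \right)} - 3379699\right) - 1268542 = \left(2 \left(-1512\right) \left(1224 - 1512\right) - 3379699\right) - 1268542 = \left(2 \left(-1512\right) \left(-288\right) - 3379699\right) - 1268542 = \left(870912 - 3379699\right) - 1268542 = -2508787 - 1268542 = -3777329$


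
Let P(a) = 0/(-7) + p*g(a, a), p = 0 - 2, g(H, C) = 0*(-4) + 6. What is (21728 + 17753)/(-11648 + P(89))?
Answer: -39481/11660 ≈ -3.3860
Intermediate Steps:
g(H, C) = 6 (g(H, C) = 0 + 6 = 6)
p = -2
P(a) = -12 (P(a) = 0/(-7) - 2*6 = 0*(-⅐) - 12 = 0 - 12 = -12)
(21728 + 17753)/(-11648 + P(89)) = (21728 + 17753)/(-11648 - 12) = 39481/(-11660) = 39481*(-1/11660) = -39481/11660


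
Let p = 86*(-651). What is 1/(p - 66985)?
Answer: -1/122971 ≈ -8.1320e-6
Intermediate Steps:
p = -55986
1/(p - 66985) = 1/(-55986 - 66985) = 1/(-122971) = -1/122971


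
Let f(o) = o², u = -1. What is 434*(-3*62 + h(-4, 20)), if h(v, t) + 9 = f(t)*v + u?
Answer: -779464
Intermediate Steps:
h(v, t) = -10 + v*t² (h(v, t) = -9 + (t²*v - 1) = -9 + (v*t² - 1) = -9 + (-1 + v*t²) = -10 + v*t²)
434*(-3*62 + h(-4, 20)) = 434*(-3*62 + (-10 - 4*20²)) = 434*(-186 + (-10 - 4*400)) = 434*(-186 + (-10 - 1600)) = 434*(-186 - 1610) = 434*(-1796) = -779464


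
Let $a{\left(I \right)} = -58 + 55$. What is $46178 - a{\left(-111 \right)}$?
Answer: $46181$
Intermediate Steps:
$a{\left(I \right)} = -3$
$46178 - a{\left(-111 \right)} = 46178 - -3 = 46178 + 3 = 46181$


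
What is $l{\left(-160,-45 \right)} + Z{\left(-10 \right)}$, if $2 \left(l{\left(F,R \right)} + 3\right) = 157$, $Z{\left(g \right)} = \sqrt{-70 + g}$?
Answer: $\frac{151}{2} + 4 i \sqrt{5} \approx 75.5 + 8.9443 i$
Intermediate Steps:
$l{\left(F,R \right)} = \frac{151}{2}$ ($l{\left(F,R \right)} = -3 + \frac{1}{2} \cdot 157 = -3 + \frac{157}{2} = \frac{151}{2}$)
$l{\left(-160,-45 \right)} + Z{\left(-10 \right)} = \frac{151}{2} + \sqrt{-70 - 10} = \frac{151}{2} + \sqrt{-80} = \frac{151}{2} + 4 i \sqrt{5}$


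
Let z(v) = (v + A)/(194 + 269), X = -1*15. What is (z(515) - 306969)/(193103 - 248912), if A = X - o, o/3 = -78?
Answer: 2681621/487539 ≈ 5.5003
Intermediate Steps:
o = -234 (o = 3*(-78) = -234)
X = -15
A = 219 (A = -15 - 1*(-234) = -15 + 234 = 219)
z(v) = 219/463 + v/463 (z(v) = (v + 219)/(194 + 269) = (219 + v)/463 = (219 + v)*(1/463) = 219/463 + v/463)
(z(515) - 306969)/(193103 - 248912) = ((219/463 + (1/463)*515) - 306969)/(193103 - 248912) = ((219/463 + 515/463) - 306969)/(-55809) = (734/463 - 306969)*(-1/55809) = -142125913/463*(-1/55809) = 2681621/487539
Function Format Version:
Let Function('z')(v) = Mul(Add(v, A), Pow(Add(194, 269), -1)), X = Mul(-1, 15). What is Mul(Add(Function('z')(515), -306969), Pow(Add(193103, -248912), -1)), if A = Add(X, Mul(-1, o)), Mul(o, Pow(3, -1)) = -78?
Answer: Rational(2681621, 487539) ≈ 5.5003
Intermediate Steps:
o = -234 (o = Mul(3, -78) = -234)
X = -15
A = 219 (A = Add(-15, Mul(-1, -234)) = Add(-15, 234) = 219)
Function('z')(v) = Add(Rational(219, 463), Mul(Rational(1, 463), v)) (Function('z')(v) = Mul(Add(v, 219), Pow(Add(194, 269), -1)) = Mul(Add(219, v), Pow(463, -1)) = Mul(Add(219, v), Rational(1, 463)) = Add(Rational(219, 463), Mul(Rational(1, 463), v)))
Mul(Add(Function('z')(515), -306969), Pow(Add(193103, -248912), -1)) = Mul(Add(Add(Rational(219, 463), Mul(Rational(1, 463), 515)), -306969), Pow(Add(193103, -248912), -1)) = Mul(Add(Add(Rational(219, 463), Rational(515, 463)), -306969), Pow(-55809, -1)) = Mul(Add(Rational(734, 463), -306969), Rational(-1, 55809)) = Mul(Rational(-142125913, 463), Rational(-1, 55809)) = Rational(2681621, 487539)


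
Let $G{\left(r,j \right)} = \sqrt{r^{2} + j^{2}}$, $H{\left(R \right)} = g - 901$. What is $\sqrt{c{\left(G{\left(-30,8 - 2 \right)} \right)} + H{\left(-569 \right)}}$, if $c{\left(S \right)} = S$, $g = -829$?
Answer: $\sqrt{-1730 + 6 \sqrt{26}} \approx 41.224 i$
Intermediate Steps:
$H{\left(R \right)} = -1730$ ($H{\left(R \right)} = -829 - 901 = -1730$)
$G{\left(r,j \right)} = \sqrt{j^{2} + r^{2}}$
$\sqrt{c{\left(G{\left(-30,8 - 2 \right)} \right)} + H{\left(-569 \right)}} = \sqrt{\sqrt{\left(8 - 2\right)^{2} + \left(-30\right)^{2}} - 1730} = \sqrt{\sqrt{6^{2} + 900} - 1730} = \sqrt{\sqrt{36 + 900} - 1730} = \sqrt{\sqrt{936} - 1730} = \sqrt{6 \sqrt{26} - 1730} = \sqrt{-1730 + 6 \sqrt{26}}$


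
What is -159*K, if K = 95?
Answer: -15105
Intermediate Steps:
-159*K = -159*95 = -15105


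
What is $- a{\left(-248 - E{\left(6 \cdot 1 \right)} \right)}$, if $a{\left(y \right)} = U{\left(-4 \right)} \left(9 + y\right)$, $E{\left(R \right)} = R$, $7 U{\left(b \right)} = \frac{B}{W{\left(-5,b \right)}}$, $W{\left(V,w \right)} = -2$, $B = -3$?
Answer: $\frac{105}{2} \approx 52.5$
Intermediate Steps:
$U{\left(b \right)} = \frac{3}{14}$ ($U{\left(b \right)} = \frac{\left(-3\right) \frac{1}{-2}}{7} = \frac{\left(-3\right) \left(- \frac{1}{2}\right)}{7} = \frac{1}{7} \cdot \frac{3}{2} = \frac{3}{14}$)
$a{\left(y \right)} = \frac{27}{14} + \frac{3 y}{14}$ ($a{\left(y \right)} = \frac{3 \left(9 + y\right)}{14} = \frac{27}{14} + \frac{3 y}{14}$)
$- a{\left(-248 - E{\left(6 \cdot 1 \right)} \right)} = - (\frac{27}{14} + \frac{3 \left(-248 - 6 \cdot 1\right)}{14}) = - (\frac{27}{14} + \frac{3 \left(-248 - 6\right)}{14}) = - (\frac{27}{14} + \frac{3}{14} \left(-254\right)) = - (\frac{27}{14} - \frac{381}{7}) = \left(-1\right) \left(- \frac{105}{2}\right) = \frac{105}{2}$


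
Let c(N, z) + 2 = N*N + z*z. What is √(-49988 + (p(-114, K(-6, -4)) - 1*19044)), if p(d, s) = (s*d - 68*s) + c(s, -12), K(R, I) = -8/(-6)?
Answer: I*√622178/3 ≈ 262.93*I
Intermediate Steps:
c(N, z) = -2 + N² + z² (c(N, z) = -2 + (N*N + z*z) = -2 + (N² + z²) = -2 + N² + z²)
K(R, I) = 4/3 (K(R, I) = -8*(-⅙) = 4/3)
p(d, s) = 142 + s² - 68*s + d*s (p(d, s) = (s*d - 68*s) + (-2 + s² + (-12)²) = (d*s - 68*s) + (-2 + s² + 144) = (-68*s + d*s) + (142 + s²) = 142 + s² - 68*s + d*s)
√(-49988 + (p(-114, K(-6, -4)) - 1*19044)) = √(-49988 + ((142 + (4/3)² - 68*4/3 - 114*4/3) - 1*19044)) = √(-49988 + ((142 + 16/9 - 272/3 - 152) - 19044)) = √(-49988 + (-890/9 - 19044)) = √(-49988 - 172286/9) = √(-622178/9) = I*√622178/3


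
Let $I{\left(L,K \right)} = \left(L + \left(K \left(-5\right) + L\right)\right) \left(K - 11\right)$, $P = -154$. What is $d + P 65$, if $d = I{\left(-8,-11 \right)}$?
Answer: $-10868$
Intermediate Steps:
$I{\left(L,K \right)} = \left(-11 + K\right) \left(- 5 K + 2 L\right)$ ($I{\left(L,K \right)} = \left(L - \left(- L + 5 K\right)\right) \left(-11 + K\right) = \left(- 5 K + 2 L\right) \left(-11 + K\right) = \left(-11 + K\right) \left(- 5 K + 2 L\right)$)
$d = -858$ ($d = \left(-22\right) \left(-8\right) - 5 \left(-11\right)^{2} + 55 \left(-11\right) + 2 \left(-11\right) \left(-8\right) = 176 - 605 - 605 + 176 = -858$)
$d + P 65 = -858 - 10010 = -10868$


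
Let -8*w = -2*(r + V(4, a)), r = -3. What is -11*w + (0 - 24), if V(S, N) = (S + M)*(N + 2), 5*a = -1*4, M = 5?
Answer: -909/20 ≈ -45.450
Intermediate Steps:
a = -⅘ (a = (-1*4)/5 = (⅕)*(-4) = -⅘ ≈ -0.80000)
V(S, N) = (2 + N)*(5 + S) (V(S, N) = (S + 5)*(N + 2) = (5 + S)*(2 + N) = (2 + N)*(5 + S))
w = 39/20 (w = -(-1)*(-3 + (10 + 2*4 + 5*(-⅘) - ⅘*4))/4 = -(-1)*(-3 + (10 + 8 - 4 - 16/5))/4 = -(-1)*(-3 + 54/5)/4 = -(-1)*39/(4*5) = -⅛*(-78/5) = 39/20 ≈ 1.9500)
-11*w + (0 - 24) = -11*39/20 + (0 - 24) = -429/20 - 24 = -909/20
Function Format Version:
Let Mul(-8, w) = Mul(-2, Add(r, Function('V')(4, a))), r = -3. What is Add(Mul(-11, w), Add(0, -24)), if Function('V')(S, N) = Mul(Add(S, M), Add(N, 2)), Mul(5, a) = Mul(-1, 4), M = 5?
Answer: Rational(-909, 20) ≈ -45.450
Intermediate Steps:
a = Rational(-4, 5) (a = Mul(Rational(1, 5), Mul(-1, 4)) = Mul(Rational(1, 5), -4) = Rational(-4, 5) ≈ -0.80000)
Function('V')(S, N) = Mul(Add(2, N), Add(5, S)) (Function('V')(S, N) = Mul(Add(S, 5), Add(N, 2)) = Mul(Add(5, S), Add(2, N)) = Mul(Add(2, N), Add(5, S)))
w = Rational(39, 20) (w = Mul(Rational(-1, 8), Mul(-2, Add(-3, Add(10, Mul(2, 4), Mul(5, Rational(-4, 5)), Mul(Rational(-4, 5), 4))))) = Mul(Rational(-1, 8), Mul(-2, Add(-3, Add(10, 8, -4, Rational(-16, 5))))) = Mul(Rational(-1, 8), Mul(-2, Add(-3, Rational(54, 5)))) = Mul(Rational(-1, 8), Mul(-2, Rational(39, 5))) = Mul(Rational(-1, 8), Rational(-78, 5)) = Rational(39, 20) ≈ 1.9500)
Add(Mul(-11, w), Add(0, -24)) = Add(Mul(-11, Rational(39, 20)), Add(0, -24)) = Add(Rational(-429, 20), -24) = Rational(-909, 20)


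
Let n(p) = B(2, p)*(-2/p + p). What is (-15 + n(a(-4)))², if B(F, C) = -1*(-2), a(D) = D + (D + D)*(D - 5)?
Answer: 4227136/289 ≈ 14627.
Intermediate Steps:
a(D) = D + 2*D*(-5 + D) (a(D) = D + (2*D)*(-5 + D) = D + 2*D*(-5 + D))
B(F, C) = 2
n(p) = -4/p + 2*p (n(p) = 2*(-2/p + p) = 2*(p - 2/p) = -4/p + 2*p)
(-15 + n(a(-4)))² = (-15 + (-4*(-1/(4*(-9 + 2*(-4)))) + 2*(-4*(-9 + 2*(-4)))))² = (-15 + (-4*(-1/(4*(-9 - 8))) + 2*(-4*(-9 - 8))))² = (-15 + (-4/((-4*(-17))) + 2*(-4*(-17))))² = (-15 + (-4/68 + 2*68))² = (-15 + (-4*1/68 + 136))² = (-15 + (-1/17 + 136))² = (-15 + 2311/17)² = (2056/17)² = 4227136/289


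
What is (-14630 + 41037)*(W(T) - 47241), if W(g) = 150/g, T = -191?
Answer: -238275140667/191 ≈ -1.2475e+9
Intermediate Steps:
(-14630 + 41037)*(W(T) - 47241) = (-14630 + 41037)*(150/(-191) - 47241) = 26407*(150*(-1/191) - 47241) = 26407*(-150/191 - 47241) = 26407*(-9023181/191) = -238275140667/191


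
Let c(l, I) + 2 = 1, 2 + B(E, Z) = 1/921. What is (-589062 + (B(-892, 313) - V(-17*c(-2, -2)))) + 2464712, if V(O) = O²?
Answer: 1727205640/921 ≈ 1.8754e+6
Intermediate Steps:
B(E, Z) = -1841/921 (B(E, Z) = -2 + 1/921 = -1841/921)
c(l, I) = -1 (c(l, I) = -2 + 1 = -1)
(-589062 + (B(-892, 313) - V(-17*c(-2, -2)))) + 2464712 = (-589062 + (-1841/921 - (-17*(-1))²)) + 2464712 = (-589062 + (-1841/921 - 1*17²)) + 2464712 = (-589062 + (-1841/921 - 1*289)) + 2464712 = (-589062 + (-1841/921 - 289)) + 2464712 = (-589062 - 268010/921) + 2464712 = -542794112/921 + 2464712 = 1727205640/921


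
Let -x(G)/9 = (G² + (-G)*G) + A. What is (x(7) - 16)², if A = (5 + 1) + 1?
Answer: 6241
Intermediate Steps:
A = 7 (A = 6 + 1 = 7)
x(G) = -63 (x(G) = -9*((G² + (-G)*G) + 7) = -9*((G² - G²) + 7) = -9*(0 + 7) = -9*7 = -63)
(x(7) - 16)² = (-63 - 16)² = (-79)² = 6241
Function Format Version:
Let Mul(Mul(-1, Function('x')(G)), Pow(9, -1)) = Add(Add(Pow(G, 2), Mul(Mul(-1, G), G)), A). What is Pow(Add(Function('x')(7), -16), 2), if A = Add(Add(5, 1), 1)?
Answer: 6241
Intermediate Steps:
A = 7 (A = Add(6, 1) = 7)
Function('x')(G) = -63 (Function('x')(G) = Mul(-9, Add(Add(Pow(G, 2), Mul(Mul(-1, G), G)), 7)) = Mul(-9, Add(Add(Pow(G, 2), Mul(-1, Pow(G, 2))), 7)) = Mul(-9, Add(0, 7)) = Mul(-9, 7) = -63)
Pow(Add(Function('x')(7), -16), 2) = Pow(Add(-63, -16), 2) = Pow(-79, 2) = 6241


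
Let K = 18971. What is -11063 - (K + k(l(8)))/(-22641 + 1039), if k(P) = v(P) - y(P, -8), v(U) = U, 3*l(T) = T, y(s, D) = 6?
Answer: -102413125/9258 ≈ -11062.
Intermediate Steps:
l(T) = T/3
k(P) = -6 + P (k(P) = P - 1*6 = P - 6 = -6 + P)
-11063 - (K + k(l(8)))/(-22641 + 1039) = -11063 - (18971 + (-6 + (⅓)*8))/(-22641 + 1039) = -11063 - (18971 + (-6 + 8/3))/(-21602) = -11063 - (18971 - 10/3)*(-1)/21602 = -11063 - 56903*(-1)/(3*21602) = -11063 - 1*(-8129/9258) = -11063 + 8129/9258 = -102413125/9258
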